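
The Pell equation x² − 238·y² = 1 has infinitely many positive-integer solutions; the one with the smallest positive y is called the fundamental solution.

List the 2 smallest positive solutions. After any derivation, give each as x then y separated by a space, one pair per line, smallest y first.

√238 = [15; 2,2,1,14,1,2,2,30, …], period ℓ=8 (even) → k=7
k=0  a_k=15  p_k/q_k = 15/1
…
k=3  a_k=1  p_k/q_k = 108/7
…
k=6  a_k=2  p_k/q_k = 4983/323
k=7  a_k=2  p_k/q_k = 11663/756
fundamental: x₁=11663, y₁=756  (since 136025569 − 238·571536 = 1)
k=2:  x_2 = 11663·11663+238·756·756 = 272051137,  y_2 = 11663·756+756·11663 = 17634456

11663 756
272051137 17634456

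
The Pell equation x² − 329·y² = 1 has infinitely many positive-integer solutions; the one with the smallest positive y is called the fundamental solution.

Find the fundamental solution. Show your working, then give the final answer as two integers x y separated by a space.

d=329: √d = [18; 7,4,2,1,1,4,1,1,2,4,7,36] (ℓ=12, even), read p_11/q_11
step 0: (18, 1)  from 18·(1,0) + (0,1)
step 1: (127, 7)  from 7·(18,1) + (1,0)
step 2: (526, 29)  from 4·(127,7) + (18,1)
…
step 4: (1705, 94)  from 1·(1179,65) + (526,29)
step 5: (2884, 159)  from 1·(1705,94) + (1179,65)
step 6: (13241, 730)  from 4·(2884,159) + (1705,94)
step 7: (16125, 889)  from 1·(13241,730) + (2884,159)
step 8: (29366, 1619)  from 1·(16125,889) + (13241,730)
step 9: (74857, 4127)  from 2·(29366,1619) + (16125,889)
step 10: (328794, 18127)  from 4·(74857,4127) + (29366,1619)
step 11: (2376415, 131016)  from 7·(328794,18127) + (74857,4127)
(x₁, y₁) = (2376415, 131016);  2376415² − 329·131016² = 1 ✓

2376415 131016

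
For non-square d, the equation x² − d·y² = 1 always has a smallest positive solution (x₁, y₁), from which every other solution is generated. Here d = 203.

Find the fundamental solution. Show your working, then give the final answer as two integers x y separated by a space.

[14; 4,28] for √203; ℓ=2 ⇒ convergent index 1
step 0: (14, 1)  from 14·(1,0) + (0,1)
step 1: (57, 4)  from 4·(14,1) + (1,0)
→ (57, 4).  Check: 57²=3249, 203·4²=3248, difference 1.

57 4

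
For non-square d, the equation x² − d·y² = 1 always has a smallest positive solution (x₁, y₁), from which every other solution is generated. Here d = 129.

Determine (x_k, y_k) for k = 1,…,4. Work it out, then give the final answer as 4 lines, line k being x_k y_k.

16855 1484
568182049 50025640
19153416854935 1686364322916
645661681611676801 56847341275472720

√129 → a₀=11, period (2,1,3,1,6,1,3,1,2,22); ℓ=10 even so k=9
step 0: (11, 1)  from 11·(1,0) + (0,1)
…
step 7: (4793, 422)  from 3·(1238,109) + (1079,95)
step 8: (6031, 531)  from 1·(4793,422) + (1238,109)
step 9: (16855, 1484)  from 2·(6031,531) + (4793,422)
(x₁, y₁) = (16855, 1484);  16855² − 129·1484² = 1 ✓
n=2: (16855,1484)∘(16855,1484) = (16855·16855+129·1484·1484, 16855·1484+1484·16855) = (568182049,50025640)
n=3: (568182049,50025640)∘(16855,1484) = (16855·568182049+129·1484·50025640, 16855·50025640+1484·568182049) = (19153416854935,1686364322916)
n=4: (19153416854935,1686364322916)∘(16855,1484) = (16855·19153416854935+129·1484·1686364322916, 16855·1686364322916+1484·19153416854935) = (645661681611676801,56847341275472720)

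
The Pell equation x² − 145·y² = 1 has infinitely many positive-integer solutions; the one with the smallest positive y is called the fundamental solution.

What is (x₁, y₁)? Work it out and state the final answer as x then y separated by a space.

√145 → a₀=12, period (24); ℓ=1 odd so k=1
k=0  a_k=12  p_k/q_k = 12/1
k=1  a_k=24  p_k/q_k = 289/24
fundamental: x₁=289, y₁=24  (since 83521 − 145·576 = 1)

289 24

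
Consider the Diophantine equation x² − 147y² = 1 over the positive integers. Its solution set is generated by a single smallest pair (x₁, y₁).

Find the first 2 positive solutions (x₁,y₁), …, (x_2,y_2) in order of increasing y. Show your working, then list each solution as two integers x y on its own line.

√147 → a₀=12, period (8,24); ℓ=2 even so k=1
i=0: a=12 ⇒ p=12, q=1
i=1: a=8 ⇒ p=97, q=8
(x₁, y₁) = (97, 8);  97² − 147·8² = 1 ✓
k=2:  x_2 = 97·97+147·8·8 = 18817,  y_2 = 97·8+8·97 = 1552

97 8
18817 1552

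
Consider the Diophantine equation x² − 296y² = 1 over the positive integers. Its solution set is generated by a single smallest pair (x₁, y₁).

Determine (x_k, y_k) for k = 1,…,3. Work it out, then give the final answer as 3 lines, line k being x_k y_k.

3699 215
27365201 1590570
202447753299 11767036645

√296 = [17; 4,1,7,1,4,34, …], period ℓ=6 (even) → k=5
a_0=17:  p_0=17·1+0=17,  q_0=17·0+1=1
…
a_2=1:  p_2=1·69+17=86,  q_2=1·4+1=5
a_3=7:  p_3=7·86+69=671,  q_3=7·5+4=39
a_4=1:  p_4=1·671+86=757,  q_4=1·39+5=44
a_5=4:  p_5=4·757+671=3699,  q_5=4·44+39=215
(x₁, y₁) = (3699, 215);  3699² − 296·215² = 1 ✓
n=2: (3699,215)∘(3699,215) = (3699·3699+296·215·215, 3699·215+215·3699) = (27365201,1590570)
n=3: (27365201,1590570)∘(3699,215) = (3699·27365201+296·215·1590570, 3699·1590570+215·27365201) = (202447753299,11767036645)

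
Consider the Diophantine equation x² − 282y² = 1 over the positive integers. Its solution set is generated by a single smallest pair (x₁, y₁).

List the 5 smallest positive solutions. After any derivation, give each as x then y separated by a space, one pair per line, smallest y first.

2351 140
11054401 658280
51977791151 3095232420
244399562937601 14553782180560
1149166692954808751 68431880717760700

[16; 1,3,1,4,1,3,1,32] for √282; ℓ=8 ⇒ convergent index 7
step 0: (16, 1)  from 16·(1,0) + (0,1)
step 1: (17, 1)  from 1·(16,1) + (1,0)
step 2: (67, 4)  from 3·(17,1) + (16,1)
step 3: (84, 5)  from 1·(67,4) + (17,1)
step 4: (403, 24)  from 4·(84,5) + (67,4)
step 5: (487, 29)  from 1·(403,24) + (84,5)
step 6: (1864, 111)  from 3·(487,29) + (403,24)
step 7: (2351, 140)  from 1·(1864,111) + (487,29)
fundamental: x₁=2351, y₁=140  (since 5527201 − 282·19600 = 1)
k=2:  x_2 = 2351·2351+282·140·140 = 11054401,  y_2 = 2351·140+140·2351 = 658280
k=3:  x_3 = 2351·11054401+282·140·658280 = 51977791151,  y_3 = 2351·658280+140·11054401 = 3095232420
k=4:  x_4 = 2351·51977791151+282·140·3095232420 = 244399562937601,  y_4 = 2351·3095232420+140·51977791151 = 14553782180560
k=5:  x_5 = 2351·244399562937601+282·140·14553782180560 = 1149166692954808751,  y_5 = 2351·14553782180560+140·244399562937601 = 68431880717760700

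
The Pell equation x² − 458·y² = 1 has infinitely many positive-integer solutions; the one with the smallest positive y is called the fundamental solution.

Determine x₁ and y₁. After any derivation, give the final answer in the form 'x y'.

d=458: √d = [21; 2,2,42] (ℓ=3, odd), read p_5/q_5
k=0  a_k=21  p_k/q_k = 21/1
k=1  a_k=2  p_k/q_k = 43/2
…
k=3  a_k=42  p_k/q_k = 4537/212
k=4  a_k=2  p_k/q_k = 9181/429
k=5  a_k=2  p_k/q_k = 22899/1070
(x₁, y₁) = (22899, 1070);  22899² − 458·1070² = 1 ✓

22899 1070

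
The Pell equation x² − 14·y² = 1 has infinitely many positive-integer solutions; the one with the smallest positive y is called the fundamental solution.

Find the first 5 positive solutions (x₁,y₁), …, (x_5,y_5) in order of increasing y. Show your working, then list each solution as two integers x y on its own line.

15 4
449 120
13455 3596
403201 107760
12082575 3229204

√14 = [3; 1,2,1,6, …], period ℓ=4 (even) → k=3
k=0  a_k=3  p_k/q_k = 3/1
k=1  a_k=1  p_k/q_k = 4/1
k=2  a_k=2  p_k/q_k = 11/3
k=3  a_k=1  p_k/q_k = 15/4
fundamental: x₁=15, y₁=4  (since 225 − 14·16 = 1)
n=2: (15,4)∘(15,4) = (15·15+14·4·4, 15·4+4·15) = (449,120)
n=3: (449,120)∘(15,4) = (15·449+14·4·120, 15·120+4·449) = (13455,3596)
n=4: (13455,3596)∘(15,4) = (15·13455+14·4·3596, 15·3596+4·13455) = (403201,107760)
n=5: (403201,107760)∘(15,4) = (15·403201+14·4·107760, 15·107760+4·403201) = (12082575,3229204)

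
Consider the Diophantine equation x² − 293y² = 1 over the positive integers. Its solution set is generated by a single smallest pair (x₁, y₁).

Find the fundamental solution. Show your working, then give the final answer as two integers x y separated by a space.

12320649 719780

[17; 8,1,1,8,34] for √293; ℓ=5 ⇒ convergent index 9
i=0: a=17 ⇒ p=17, q=1
…
i=8: a=1 ⇒ p=1444507, q=84389
i=9: a=8 ⇒ p=12320649, q=719780
(x₁, y₁) = (12320649, 719780);  12320649² − 293·719780² = 1 ✓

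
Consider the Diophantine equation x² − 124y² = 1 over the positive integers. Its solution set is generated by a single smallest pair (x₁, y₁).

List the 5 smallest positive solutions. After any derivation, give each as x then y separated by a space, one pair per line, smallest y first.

√124 → a₀=11, period (7,2,1,1,1,…,2,7,22); ℓ=16 even so k=15
k=0  a_k=11  p_k/q_k = 11/1
k=1  a_k=7  p_k/q_k = 78/7
k=2  a_k=2  p_k/q_k = 167/15
…
k=5  a_k=1  p_k/q_k = 657/59
k=6  a_k=3  p_k/q_k = 2383/214
k=7  a_k=1  p_k/q_k = 3040/273
k=8  a_k=4  p_k/q_k = 14543/1306
…
k=10  a_k=3  p_k/q_k = 67292/6043
k=11  a_k=1  p_k/q_k = 84875/7622
k=12  a_k=1  p_k/q_k = 152167/13665
k=13  a_k=1  p_k/q_k = 237042/21287
k=14  a_k=2  p_k/q_k = 626251/56239
k=15  a_k=7  p_k/q_k = 4620799/414960
fundamental: x₁=4620799, y₁=414960  (since 21351783398401 − 124·172191801600 = 1)
(4620799+414960√124)^2 = 42703566796801 + 3834893506080√124
(4620799+414960√124)^3 = 394649197502177907199 + 35440544156001500880√124
(4620799+414960√124)^4 = 3647189234337689639247667201 + 327527261991011323636100160√124
(4620799+414960√124)^5 = 33705856733676329245494460531519999 + 3026875289361570825948579964954800√124

4620799 414960
42703566796801 3834893506080
394649197502177907199 35440544156001500880
3647189234337689639247667201 327527261991011323636100160
33705856733676329245494460531519999 3026875289361570825948579964954800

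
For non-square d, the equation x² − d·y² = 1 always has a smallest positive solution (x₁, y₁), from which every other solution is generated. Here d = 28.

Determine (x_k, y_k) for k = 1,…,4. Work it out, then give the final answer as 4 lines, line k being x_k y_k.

[5; 3,2,3,10] for √28; ℓ=4 ⇒ convergent index 3
a_0=5:  p_0=5·1+0=5,  q_0=5·0+1=1
…
a_2=2:  p_2=2·16+5=37,  q_2=2·3+1=7
a_3=3:  p_3=3·37+16=127,  q_3=3·7+3=24
fundamental: x₁=127, y₁=24  (since 16129 − 28·576 = 1)
(127+24√28)^2 = 32257 + 6096√28
(127+24√28)^3 = 8193151 + 1548360√28
(127+24√28)^4 = 2081028097 + 393277344√28

127 24
32257 6096
8193151 1548360
2081028097 393277344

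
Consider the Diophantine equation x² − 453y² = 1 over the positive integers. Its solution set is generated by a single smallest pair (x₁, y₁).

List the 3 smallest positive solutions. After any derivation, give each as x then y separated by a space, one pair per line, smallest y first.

d=453: √d = [21; 3,1,1,10,14,10,1,1,3,42] (ℓ=10, even), read p_9/q_9
step 0: (21, 1)  from 21·(1,0) + (0,1)
step 1: (64, 3)  from 3·(21,1) + (1,0)
…
step 3: (149, 7)  from 1·(85,4) + (64,3)
step 4: (1575, 74)  from 10·(149,7) + (85,4)
step 5: (22199, 1043)  from 14·(1575,74) + (149,7)
step 6: (223565, 10504)  from 10·(22199,1043) + (1575,74)
step 7: (245764, 11547)  from 1·(223565,10504) + (22199,1043)
step 8: (469329, 22051)  from 1·(245764,11547) + (223565,10504)
step 9: (1653751, 77700)  from 3·(469329,22051) + (245764,11547)
(x₁, y₁) = (1653751, 77700);  1653751² − 453·77700² = 1 ✓
k=2:  x_2 = 1653751·1653751+453·77700·77700 = 5469784740001,  y_2 = 1653751·77700+77700·1653751 = 256992905400
k=3:  x_3 = 1653751·5469784740001+453·77700·256992905400 = 18091323967121133751,  y_3 = 1653751·256992905400+77700·5469784740001 = 850004548596233100

1653751 77700
5469784740001 256992905400
18091323967121133751 850004548596233100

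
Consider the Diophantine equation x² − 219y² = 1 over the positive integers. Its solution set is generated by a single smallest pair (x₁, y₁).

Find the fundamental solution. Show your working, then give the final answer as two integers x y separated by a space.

√219 = [14; 1,3,1,28, …], period ℓ=4 (even) → k=3
i=0: a=14 ⇒ p=14, q=1
…
i=2: a=3 ⇒ p=59, q=4
i=3: a=1 ⇒ p=74, q=5
fundamental: x₁=74, y₁=5  (since 5476 − 219·25 = 1)

74 5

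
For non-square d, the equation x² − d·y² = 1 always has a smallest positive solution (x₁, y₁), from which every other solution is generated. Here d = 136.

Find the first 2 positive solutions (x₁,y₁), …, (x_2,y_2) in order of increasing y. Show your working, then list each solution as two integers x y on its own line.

35 3
2449 210

[11; 1,1,1,22] for √136; ℓ=4 ⇒ convergent index 3
k=0  a_k=11  p_k/q_k = 11/1
k=1  a_k=1  p_k/q_k = 12/1
k=2  a_k=1  p_k/q_k = 23/2
k=3  a_k=1  p_k/q_k = 35/3
(x₁, y₁) = (35, 3);  35² − 136·3² = 1 ✓
k=2:  x_2 = 35·35+136·3·3 = 2449,  y_2 = 35·3+3·35 = 210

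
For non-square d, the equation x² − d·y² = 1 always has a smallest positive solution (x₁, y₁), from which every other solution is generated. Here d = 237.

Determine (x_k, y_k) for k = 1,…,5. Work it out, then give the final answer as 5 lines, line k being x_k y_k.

d=237: √d = [15; 2,1,1,7,10,7,1,1,2,30] (ℓ=10, even), read p_9/q_9
i=0: a=15 ⇒ p=15, q=1
i=1: a=2 ⇒ p=31, q=2
…
i=3: a=1 ⇒ p=77, q=5
…
i=6: a=7 ⇒ p=42074, q=2733
…
i=8: a=1 ⇒ p=90075, q=5851
i=9: a=2 ⇒ p=228151, q=14820
→ (228151, 14820).  Check: 228151²=52052878801, 237·14820²=52052878800, difference 1.
n=2: (228151,14820)∘(228151,14820) = (228151·228151+237·14820·14820, 228151·14820+14820·228151) = (104105757601,6762395640)
n=3: (104105757601,6762395640)∘(228151,14820) = (228151·104105757601+237·14820·6762395640, 228151·6762395640+14820·104105757601) = (47503665404623351,3085694655308460)
n=4: (47503665404623351,3085694655308460)∘(228151,14820) = (228151·47503665404623351+237·14820·3085694655308460, 228151·3085694655308460+14820·47503665404623351) = (21676017531356338550401,1408008642599798519280)
n=5: (21676017531356338550401,1408008642599798519280)∘(228151,14820) = (228151·21676017531356338550401+237·14820·1408008642599798519280, 228151·1408008642599798519280+14820·21676017531356338550401) = (9890810151545456327820453751,642477159632487569289194100)

228151 14820
104105757601 6762395640
47503665404623351 3085694655308460
21676017531356338550401 1408008642599798519280
9890810151545456327820453751 642477159632487569289194100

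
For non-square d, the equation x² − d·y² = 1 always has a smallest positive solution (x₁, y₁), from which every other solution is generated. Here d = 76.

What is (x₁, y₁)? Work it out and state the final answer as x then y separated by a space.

57799 6630

√76 → a₀=8, period (1,2,1,1,5,4,5,1,1,2,1,16); ℓ=12 even so k=11
a_0=8:  p_0=8·1+0=8,  q_0=8·0+1=1
…
a_5=5:  p_5=5·61+35=340,  q_5=5·7+4=39
a_6=4:  p_6=4·340+61=1421,  q_6=4·39+7=163
a_7=5:  p_7=5·1421+340=7445,  q_7=5·163+39=854
…
a_10=2:  p_10=2·16311+8866=41488,  q_10=2·1871+1017=4759
a_11=1:  p_11=1·41488+16311=57799,  q_11=1·4759+1871=6630
→ (57799, 6630).  Check: 57799²=3340724401, 76·6630²=3340724400, difference 1.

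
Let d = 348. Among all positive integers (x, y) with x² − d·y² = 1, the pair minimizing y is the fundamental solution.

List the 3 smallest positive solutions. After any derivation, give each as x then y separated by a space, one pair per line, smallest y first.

1567 84
4910977 263256
15391000351 825044220

d=348: √d = [18; 1,1,1,8,1,1,1,36] (ℓ=8, even), read p_7/q_7
k=0  a_k=18  p_k/q_k = 18/1
…
k=2  a_k=1  p_k/q_k = 37/2
…
k=4  a_k=8  p_k/q_k = 485/26
k=5  a_k=1  p_k/q_k = 541/29
k=6  a_k=1  p_k/q_k = 1026/55
k=7  a_k=1  p_k/q_k = 1567/84
fundamental: x₁=1567, y₁=84  (since 2455489 − 348·7056 = 1)
(x_2, y_2) = (1567·1567 + 348·84·84, 1567·84 + 84·1567) = (4910977, 263256)
(x_3, y_3) = (1567·4910977 + 348·84·263256, 1567·263256 + 84·4910977) = (15391000351, 825044220)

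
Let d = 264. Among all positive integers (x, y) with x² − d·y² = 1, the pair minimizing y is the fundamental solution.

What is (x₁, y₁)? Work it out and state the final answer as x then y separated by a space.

65 4

d=264: √d = [16; 4,32] (ℓ=2, even), read p_1/q_1
i=0: a=16 ⇒ p=16, q=1
i=1: a=4 ⇒ p=65, q=4
→ (65, 4).  Check: 65²=4225, 264·4²=4224, difference 1.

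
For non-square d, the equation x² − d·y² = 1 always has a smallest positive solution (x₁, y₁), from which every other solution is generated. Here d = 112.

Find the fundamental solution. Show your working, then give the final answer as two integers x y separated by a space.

127 12

√112 = [10; 1,1,2,1,1,20, …], period ℓ=6 (even) → k=5
a_0=10:  p_0=10·1+0=10,  q_0=10·0+1=1
…
a_2=1:  p_2=1·11+10=21,  q_2=1·1+1=2
…
a_4=1:  p_4=1·53+21=74,  q_4=1·5+2=7
a_5=1:  p_5=1·74+53=127,  q_5=1·7+5=12
fundamental: x₁=127, y₁=12  (since 16129 − 112·144 = 1)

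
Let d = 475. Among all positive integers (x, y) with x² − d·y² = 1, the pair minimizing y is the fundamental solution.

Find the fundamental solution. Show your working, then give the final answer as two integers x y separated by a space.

[21; 1,3,1,6,2,6,1,3,1,42] for √475; ℓ=10 ⇒ convergent index 9
a_0=21:  p_0=21·1+0=21,  q_0=21·0+1=1
…
a_3=1:  p_3=1·87+22=109,  q_3=1·4+1=5
…
a_7=1:  p_7=1·10287+1591=11878,  q_7=1·472+73=545
a_8=3:  p_8=3·11878+10287=45921,  q_8=3·545+472=2107
a_9=1:  p_9=1·45921+11878=57799,  q_9=1·2107+545=2652
→ (57799, 2652).  Check: 57799²=3340724401, 475·2652²=3340724400, difference 1.

57799 2652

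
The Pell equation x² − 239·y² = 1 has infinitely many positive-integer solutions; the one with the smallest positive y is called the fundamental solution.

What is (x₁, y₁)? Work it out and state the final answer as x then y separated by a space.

6195120 400729

d=239: √d = [15; 2,5,1,2,4,15,4,2,1,5,2,30] (ℓ=12, even), read p_11/q_11
k=0  a_k=15  p_k/q_k = 15/1
k=1  a_k=2  p_k/q_k = 31/2
…
k=4  a_k=2  p_k/q_k = 572/37
k=5  a_k=4  p_k/q_k = 2489/161
…
k=7  a_k=4  p_k/q_k = 154117/9969
…
k=9  a_k=1  p_k/q_k = 500258/32359
k=10  a_k=5  p_k/q_k = 2847431/184185
k=11  a_k=2  p_k/q_k = 6195120/400729
fundamental: x₁=6195120, y₁=400729  (since 38379511814400 − 239·160583731441 = 1)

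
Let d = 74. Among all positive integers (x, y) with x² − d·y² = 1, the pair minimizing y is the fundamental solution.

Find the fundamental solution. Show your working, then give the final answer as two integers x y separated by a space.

3699 430

d=74: √d = [8; 1,1,1,1,16] (ℓ=5, odd), read p_9/q_9
i=0: a=8 ⇒ p=8, q=1
i=1: a=1 ⇒ p=9, q=1
i=2: a=1 ⇒ p=17, q=2
i=3: a=1 ⇒ p=26, q=3
…
i=5: a=16 ⇒ p=714, q=83
…
i=8: a=1 ⇒ p=2228, q=259
i=9: a=1 ⇒ p=3699, q=430
fundamental: x₁=3699, y₁=430  (since 13682601 − 74·184900 = 1)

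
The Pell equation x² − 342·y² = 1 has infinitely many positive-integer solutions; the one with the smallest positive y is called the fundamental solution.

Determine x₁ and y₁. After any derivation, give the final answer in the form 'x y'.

37 2

d=342: √d = [18; 2,36] (ℓ=2, even), read p_1/q_1
i=0: a=18 ⇒ p=18, q=1
i=1: a=2 ⇒ p=37, q=2
(x₁, y₁) = (37, 2);  37² − 342·2² = 1 ✓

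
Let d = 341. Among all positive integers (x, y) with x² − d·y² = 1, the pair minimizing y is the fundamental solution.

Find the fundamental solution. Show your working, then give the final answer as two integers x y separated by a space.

10626551 575460

d=341: √d = [18; 2,6,1,8,2,…,6,2,36] (ℓ=14, even), read p_13/q_13
i=0: a=18 ⇒ p=18, q=1
…
i=6: a=1 ⇒ p=7645, q=414
i=7: a=2 ⇒ p=20479, q=1109
…
i=10: a=8 ⇒ p=641940, q=34763
…
i=12: a=6 ⇒ p=4953942, q=268271
i=13: a=2 ⇒ p=10626551, q=575460
(x₁, y₁) = (10626551, 575460);  10626551² − 341·575460² = 1 ✓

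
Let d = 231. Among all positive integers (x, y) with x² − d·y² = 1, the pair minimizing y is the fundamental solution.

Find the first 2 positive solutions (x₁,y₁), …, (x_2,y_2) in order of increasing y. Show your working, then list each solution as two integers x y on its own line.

√231 → a₀=15, period (5,30); ℓ=2 even so k=1
i=0: a=15 ⇒ p=15, q=1
i=1: a=5 ⇒ p=76, q=5
→ (76, 5).  Check: 76²=5776, 231·5²=5775, difference 1.
k=2:  x_2 = 76·76+231·5·5 = 11551,  y_2 = 76·5+5·76 = 760

76 5
11551 760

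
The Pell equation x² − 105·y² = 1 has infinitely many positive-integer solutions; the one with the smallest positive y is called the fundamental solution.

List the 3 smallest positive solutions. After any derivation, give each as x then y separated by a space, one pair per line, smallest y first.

[10; 4,20] for √105; ℓ=2 ⇒ convergent index 1
a_0=10:  p_0=10·1+0=10,  q_0=10·0+1=1
a_1=4:  p_1=4·10+1=41,  q_1=4·1+0=4
fundamental: x₁=41, y₁=4  (since 1681 − 105·16 = 1)
k=2:  x_2 = 41·41+105·4·4 = 3361,  y_2 = 41·4+4·41 = 328
k=3:  x_3 = 41·3361+105·4·328 = 275561,  y_3 = 41·328+4·3361 = 26892

41 4
3361 328
275561 26892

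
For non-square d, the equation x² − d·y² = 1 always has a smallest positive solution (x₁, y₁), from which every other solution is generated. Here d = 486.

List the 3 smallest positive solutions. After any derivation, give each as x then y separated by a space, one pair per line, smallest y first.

485 22
470449 21340
456335045 20699778

[22; 22,44] for √486; ℓ=2 ⇒ convergent index 1
step 0: (22, 1)  from 22·(1,0) + (0,1)
step 1: (485, 22)  from 22·(22,1) + (1,0)
(x₁, y₁) = (485, 22);  485² − 486·22² = 1 ✓
k=2:  x_2 = 485·485+486·22·22 = 470449,  y_2 = 485·22+22·485 = 21340
k=3:  x_3 = 485·470449+486·22·21340 = 456335045,  y_3 = 485·21340+22·470449 = 20699778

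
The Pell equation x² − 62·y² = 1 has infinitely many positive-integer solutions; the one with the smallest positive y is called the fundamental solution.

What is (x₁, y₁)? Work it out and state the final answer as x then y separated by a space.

√62 = [7; 1,6,1,14, …], period ℓ=4 (even) → k=3
k=0  a_k=7  p_k/q_k = 7/1
…
k=2  a_k=6  p_k/q_k = 55/7
k=3  a_k=1  p_k/q_k = 63/8
fundamental: x₁=63, y₁=8  (since 3969 − 62·64 = 1)

63 8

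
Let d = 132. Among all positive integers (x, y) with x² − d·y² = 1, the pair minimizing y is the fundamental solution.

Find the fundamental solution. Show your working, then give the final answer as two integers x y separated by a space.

√132 = [11; 2,22, …], period ℓ=2 (even) → k=1
a_0=11:  p_0=11·1+0=11,  q_0=11·0+1=1
a_1=2:  p_1=2·11+1=23,  q_1=2·1+0=2
(x₁, y₁) = (23, 2);  23² − 132·2² = 1 ✓

23 2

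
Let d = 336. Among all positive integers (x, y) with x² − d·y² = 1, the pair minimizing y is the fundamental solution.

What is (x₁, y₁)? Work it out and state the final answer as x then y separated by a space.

55 3

[18; 3,36] for √336; ℓ=2 ⇒ convergent index 1
k=0  a_k=18  p_k/q_k = 18/1
k=1  a_k=3  p_k/q_k = 55/3
fundamental: x₁=55, y₁=3  (since 3025 − 336·9 = 1)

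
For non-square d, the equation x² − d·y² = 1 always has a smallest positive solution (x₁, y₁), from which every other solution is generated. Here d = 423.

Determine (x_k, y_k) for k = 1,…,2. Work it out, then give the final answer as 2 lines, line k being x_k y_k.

4607 224
42448897 2063936

[20; 1,1,3,4,3,1,1,40] for √423; ℓ=8 ⇒ convergent index 7
step 0: (20, 1)  from 20·(1,0) + (0,1)
…
step 2: (41, 2)  from 1·(21,1) + (20,1)
step 3: (144, 7)  from 3·(41,2) + (21,1)
step 4: (617, 30)  from 4·(144,7) + (41,2)
…
step 6: (2612, 127)  from 1·(1995,97) + (617,30)
step 7: (4607, 224)  from 1·(2612,127) + (1995,97)
fundamental: x₁=4607, y₁=224  (since 21224449 − 423·50176 = 1)
k=2:  x_2 = 4607·4607+423·224·224 = 42448897,  y_2 = 4607·224+224·4607 = 2063936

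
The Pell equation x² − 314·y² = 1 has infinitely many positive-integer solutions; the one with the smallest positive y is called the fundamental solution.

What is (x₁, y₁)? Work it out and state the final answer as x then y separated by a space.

392499 22150

[17; 1,2,1,1,2,1,34] for √314; ℓ=7 ⇒ convergent index 13
a_0=17:  p_0=17·1+0=17,  q_0=17·0+1=1
a_1=1:  p_1=1·17+1=18,  q_1=1·1+0=1
a_2=2:  p_2=2·18+17=53,  q_2=2·1+1=3
a_3=1:  p_3=1·53+18=71,  q_3=1·3+1=4
…
a_5=2:  p_5=2·124+71=319,  q_5=2·7+4=18
…
a_9=2:  p_9=2·15824+15381=47029,  q_9=2·893+868=2654
…
a_12=2:  p_12=2·109882+62853=282617,  q_12=2·6201+3547=15949
a_13=1:  p_13=1·282617+109882=392499,  q_13=1·15949+6201=22150
fundamental: x₁=392499, y₁=22150  (since 154055465001 − 314·490622500 = 1)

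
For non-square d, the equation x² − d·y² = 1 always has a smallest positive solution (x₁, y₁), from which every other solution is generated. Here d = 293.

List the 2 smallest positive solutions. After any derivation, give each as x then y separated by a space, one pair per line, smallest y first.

[17; 8,1,1,8,34] for √293; ℓ=5 ⇒ convergent index 9
k=0  a_k=17  p_k/q_k = 17/1
k=1  a_k=8  p_k/q_k = 137/8
k=2  a_k=1  p_k/q_k = 154/9
k=3  a_k=1  p_k/q_k = 291/17
k=4  a_k=8  p_k/q_k = 2482/145
k=5  a_k=34  p_k/q_k = 84679/4947
k=6  a_k=8  p_k/q_k = 679914/39721
k=7  a_k=1  p_k/q_k = 764593/44668
k=8  a_k=1  p_k/q_k = 1444507/84389
k=9  a_k=8  p_k/q_k = 12320649/719780
fundamental: x₁=12320649, y₁=719780  (since 151798391781201 − 293·518083248400 = 1)
n=2: (12320649,719780)∘(12320649,719780) = (12320649·12320649+293·719780·719780, 12320649·719780+719780·12320649) = (303596783562401,17736313474440)

12320649 719780
303596783562401 17736313474440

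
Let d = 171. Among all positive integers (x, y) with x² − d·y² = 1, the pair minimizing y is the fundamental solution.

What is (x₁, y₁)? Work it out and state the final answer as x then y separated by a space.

√171 = [13; 13,26, …], period ℓ=2 (even) → k=1
a_0=13:  p_0=13·1+0=13,  q_0=13·0+1=1
a_1=13:  p_1=13·13+1=170,  q_1=13·1+0=13
(x₁, y₁) = (170, 13);  170² − 171·13² = 1 ✓

170 13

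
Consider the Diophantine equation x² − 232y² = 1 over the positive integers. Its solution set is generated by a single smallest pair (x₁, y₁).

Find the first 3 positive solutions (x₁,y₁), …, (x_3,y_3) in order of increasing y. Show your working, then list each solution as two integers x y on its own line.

19603 1287
768555217 50458122
30131975818099 1978261129845

[15; 4,3,7,3,4,30] for √232; ℓ=6 ⇒ convergent index 5
k=0  a_k=15  p_k/q_k = 15/1
k=1  a_k=4  p_k/q_k = 61/4
…
k=4  a_k=3  p_k/q_k = 4539/298
k=5  a_k=4  p_k/q_k = 19603/1287
(x₁, y₁) = (19603, 1287);  19603² − 232·1287² = 1 ✓
(19603+1287√232)^2 = 768555217 + 50458122√232
(19603+1287√232)^3 = 30131975818099 + 1978261129845√232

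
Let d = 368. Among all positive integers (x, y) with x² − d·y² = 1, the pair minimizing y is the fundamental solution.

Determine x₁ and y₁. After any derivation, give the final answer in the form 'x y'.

1151 60

d=368: √d = [19; 5,2,5,38] (ℓ=4, even), read p_3/q_3
i=0: a=19 ⇒ p=19, q=1
…
i=2: a=2 ⇒ p=211, q=11
i=3: a=5 ⇒ p=1151, q=60
fundamental: x₁=1151, y₁=60  (since 1324801 − 368·3600 = 1)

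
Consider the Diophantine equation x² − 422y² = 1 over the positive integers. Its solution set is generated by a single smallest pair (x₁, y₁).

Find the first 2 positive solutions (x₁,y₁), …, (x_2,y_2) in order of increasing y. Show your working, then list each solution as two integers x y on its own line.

[20; 1,1,5,2,1,…,1,1,40] for √422; ℓ=14 ⇒ convergent index 13
k=0  a_k=20  p_k/q_k = 20/1
k=1  a_k=1  p_k/q_k = 21/1
k=2  a_k=1  p_k/q_k = 41/2
k=3  a_k=5  p_k/q_k = 226/11
k=4  a_k=2  p_k/q_k = 493/24
k=5  a_k=1  p_k/q_k = 719/35
…
k=7  a_k=20  p_k/q_k = 53719/2615
…
k=9  a_k=1  p_k/q_k = 217526/10589
k=10  a_k=2  p_k/q_k = 598859/29152
…
k=12  a_k=1  p_k/q_k = 3810680/185501
k=13  a_k=1  p_k/q_k = 7022501/341850
(x₁, y₁) = (7022501, 341850);  7022501² − 422·341850² = 1 ✓
(7022501+341850√422)^2 = 98631040590001 + 4801283933700√422

7022501 341850
98631040590001 4801283933700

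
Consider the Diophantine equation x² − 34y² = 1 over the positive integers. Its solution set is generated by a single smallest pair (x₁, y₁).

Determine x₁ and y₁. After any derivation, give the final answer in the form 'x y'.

d=34: √d = [5; 1,4,1,10] (ℓ=4, even), read p_3/q_3
i=0: a=5 ⇒ p=5, q=1
i=1: a=1 ⇒ p=6, q=1
i=2: a=4 ⇒ p=29, q=5
i=3: a=1 ⇒ p=35, q=6
(x₁, y₁) = (35, 6);  35² − 34·6² = 1 ✓

35 6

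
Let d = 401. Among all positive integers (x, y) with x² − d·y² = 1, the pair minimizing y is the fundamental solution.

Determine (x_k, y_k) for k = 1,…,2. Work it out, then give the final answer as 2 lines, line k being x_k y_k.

801 40
1283201 64080

√401 = [20; 40, …], period ℓ=1 (odd) → k=1
a_0=20:  p_0=20·1+0=20,  q_0=20·0+1=1
a_1=40:  p_1=40·20+1=801,  q_1=40·1+0=40
fundamental: x₁=801, y₁=40  (since 641601 − 401·1600 = 1)
k=2:  x_2 = 801·801+401·40·40 = 1283201,  y_2 = 801·40+40·801 = 64080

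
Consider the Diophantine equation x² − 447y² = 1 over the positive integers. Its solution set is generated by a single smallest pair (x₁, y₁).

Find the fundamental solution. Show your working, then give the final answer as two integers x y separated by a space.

148 7

√447 → a₀=21, period (7,42); ℓ=2 even so k=1
step 0: (21, 1)  from 21·(1,0) + (0,1)
step 1: (148, 7)  from 7·(21,1) + (1,0)
fundamental: x₁=148, y₁=7  (since 21904 − 447·49 = 1)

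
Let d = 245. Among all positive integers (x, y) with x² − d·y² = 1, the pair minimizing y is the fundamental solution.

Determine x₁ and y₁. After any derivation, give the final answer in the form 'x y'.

51841 3312

√245 → a₀=15, period (1,1,1,7,6,7,1,1,1,30); ℓ=10 even so k=9
k=0  a_k=15  p_k/q_k = 15/1
k=1  a_k=1  p_k/q_k = 16/1
k=2  a_k=1  p_k/q_k = 31/2
…
k=5  a_k=6  p_k/q_k = 2207/141
k=6  a_k=7  p_k/q_k = 15809/1010
k=7  a_k=1  p_k/q_k = 18016/1151
k=8  a_k=1  p_k/q_k = 33825/2161
k=9  a_k=1  p_k/q_k = 51841/3312
fundamental: x₁=51841, y₁=3312  (since 2687489281 − 245·10969344 = 1)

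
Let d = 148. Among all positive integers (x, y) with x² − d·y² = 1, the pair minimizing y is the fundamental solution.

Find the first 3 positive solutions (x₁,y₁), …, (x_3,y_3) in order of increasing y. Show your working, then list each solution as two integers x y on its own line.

d=148: √d = [12; 6,24] (ℓ=2, even), read p_1/q_1
k=0  a_k=12  p_k/q_k = 12/1
k=1  a_k=6  p_k/q_k = 73/6
→ (73, 6).  Check: 73²=5329, 148·6²=5328, difference 1.
(x_2, y_2) = (73·73 + 148·6·6, 73·6 + 6·73) = (10657, 876)
(x_3, y_3) = (73·10657 + 148·6·876, 73·876 + 6·10657) = (1555849, 127890)

73 6
10657 876
1555849 127890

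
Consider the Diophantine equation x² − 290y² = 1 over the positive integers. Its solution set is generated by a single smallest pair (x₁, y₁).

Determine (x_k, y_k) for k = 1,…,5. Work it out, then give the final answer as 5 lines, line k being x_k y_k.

579 34
670481 39372
776416419 45592742
899089542721 52796355864
1041144914054499 61138134497770

√290 → a₀=17, period (34); ℓ=1 odd so k=1
step 0: (17, 1)  from 17·(1,0) + (0,1)
step 1: (579, 34)  from 34·(17,1) + (1,0)
→ (579, 34).  Check: 579²=335241, 290·34²=335240, difference 1.
(579+34√290)^2 = 670481 + 39372√290
(579+34√290)^3 = 776416419 + 45592742√290
(579+34√290)^4 = 899089542721 + 52796355864√290
(579+34√290)^5 = 1041144914054499 + 61138134497770√290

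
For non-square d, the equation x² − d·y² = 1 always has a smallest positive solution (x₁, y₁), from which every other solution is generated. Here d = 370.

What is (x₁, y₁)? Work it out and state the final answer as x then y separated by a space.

√370 → a₀=19, period (4,4,38); ℓ=3 odd so k=5
i=0: a=19 ⇒ p=19, q=1
…
i=4: a=4 ⇒ p=50339, q=2617
i=5: a=4 ⇒ p=213859, q=11118
fundamental: x₁=213859, y₁=11118  (since 45735671881 − 370·123609924 = 1)

213859 11118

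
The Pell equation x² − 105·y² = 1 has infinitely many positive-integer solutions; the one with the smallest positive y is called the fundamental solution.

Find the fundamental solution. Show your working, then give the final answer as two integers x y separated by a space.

[10; 4,20] for √105; ℓ=2 ⇒ convergent index 1
i=0: a=10 ⇒ p=10, q=1
i=1: a=4 ⇒ p=41, q=4
→ (41, 4).  Check: 41²=1681, 105·4²=1680, difference 1.

41 4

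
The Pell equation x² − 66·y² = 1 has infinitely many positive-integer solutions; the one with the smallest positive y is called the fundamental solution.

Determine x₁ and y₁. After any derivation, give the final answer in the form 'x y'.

65 8

√66 = [8; 8,16, …], period ℓ=2 (even) → k=1
a_0=8:  p_0=8·1+0=8,  q_0=8·0+1=1
a_1=8:  p_1=8·8+1=65,  q_1=8·1+0=8
fundamental: x₁=65, y₁=8  (since 4225 − 66·64 = 1)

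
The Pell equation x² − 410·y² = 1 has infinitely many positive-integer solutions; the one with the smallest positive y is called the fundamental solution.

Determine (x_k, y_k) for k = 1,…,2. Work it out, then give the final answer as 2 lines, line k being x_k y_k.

d=410: √d = [20; 4,40] (ℓ=2, even), read p_1/q_1
k=0  a_k=20  p_k/q_k = 20/1
k=1  a_k=4  p_k/q_k = 81/4
→ (81, 4).  Check: 81²=6561, 410·4²=6560, difference 1.
k=2:  x_2 = 81·81+410·4·4 = 13121,  y_2 = 81·4+4·81 = 648

81 4
13121 648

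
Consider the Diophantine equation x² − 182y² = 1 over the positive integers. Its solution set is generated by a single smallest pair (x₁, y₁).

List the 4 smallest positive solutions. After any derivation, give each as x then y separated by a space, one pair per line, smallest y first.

[13; 2,26] for √182; ℓ=2 ⇒ convergent index 1
i=0: a=13 ⇒ p=13, q=1
i=1: a=2 ⇒ p=27, q=2
fundamental: x₁=27, y₁=2  (since 729 − 182·4 = 1)
n=2: (27,2)∘(27,2) = (27·27+182·2·2, 27·2+2·27) = (1457,108)
n=3: (1457,108)∘(27,2) = (27·1457+182·2·108, 27·108+2·1457) = (78651,5830)
n=4: (78651,5830)∘(27,2) = (27·78651+182·2·5830, 27·5830+2·78651) = (4245697,314712)

27 2
1457 108
78651 5830
4245697 314712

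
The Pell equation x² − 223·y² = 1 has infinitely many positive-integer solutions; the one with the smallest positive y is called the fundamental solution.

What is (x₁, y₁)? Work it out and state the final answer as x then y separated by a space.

√223 → a₀=14, period (1,13,1,28); ℓ=4 even so k=3
i=0: a=14 ⇒ p=14, q=1
i=1: a=1 ⇒ p=15, q=1
i=2: a=13 ⇒ p=209, q=14
i=3: a=1 ⇒ p=224, q=15
(x₁, y₁) = (224, 15);  224² − 223·15² = 1 ✓

224 15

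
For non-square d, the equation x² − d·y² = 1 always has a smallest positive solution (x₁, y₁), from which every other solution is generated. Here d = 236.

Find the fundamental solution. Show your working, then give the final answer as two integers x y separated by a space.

√236 = [15; 2,1,3,5,1,6,1,5,3,1,2,30, …], period ℓ=12 (even) → k=11
k=0  a_k=15  p_k/q_k = 15/1
k=1  a_k=2  p_k/q_k = 31/2
k=2  a_k=1  p_k/q_k = 46/3
…
k=4  a_k=5  p_k/q_k = 891/58
…
k=8  a_k=5  p_k/q_k = 48806/3177
…
k=10  a_k=1  p_k/q_k = 203535/13249
k=11  a_k=2  p_k/q_k = 561799/36570
(x₁, y₁) = (561799, 36570);  561799² − 236·36570² = 1 ✓

561799 36570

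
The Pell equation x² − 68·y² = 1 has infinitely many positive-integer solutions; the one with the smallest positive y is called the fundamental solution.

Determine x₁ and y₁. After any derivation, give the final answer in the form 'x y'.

√68 = [8; 4,16, …], period ℓ=2 (even) → k=1
step 0: (8, 1)  from 8·(1,0) + (0,1)
step 1: (33, 4)  from 4·(8,1) + (1,0)
fundamental: x₁=33, y₁=4  (since 1089 − 68·16 = 1)

33 4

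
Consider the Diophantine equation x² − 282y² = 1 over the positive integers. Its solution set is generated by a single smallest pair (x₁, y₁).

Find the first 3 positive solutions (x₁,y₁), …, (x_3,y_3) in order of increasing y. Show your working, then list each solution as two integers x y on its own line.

2351 140
11054401 658280
51977791151 3095232420

d=282: √d = [16; 1,3,1,4,1,3,1,32] (ℓ=8, even), read p_7/q_7
a_0=16:  p_0=16·1+0=16,  q_0=16·0+1=1
…
a_3=1:  p_3=1·67+17=84,  q_3=1·4+1=5
…
a_6=3:  p_6=3·487+403=1864,  q_6=3·29+24=111
a_7=1:  p_7=1·1864+487=2351,  q_7=1·111+29=140
(x₁, y₁) = (2351, 140);  2351² − 282·140² = 1 ✓
(2351+140√282)^2 = 11054401 + 658280√282
(2351+140√282)^3 = 51977791151 + 3095232420√282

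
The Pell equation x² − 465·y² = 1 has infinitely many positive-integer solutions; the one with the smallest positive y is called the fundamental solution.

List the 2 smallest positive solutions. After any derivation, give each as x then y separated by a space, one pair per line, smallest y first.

15871 736
503777281 23362112

d=465: √d = [21; 1,1,3,2,2,2,3,1,1,42] (ℓ=10, even), read p_9/q_9
step 0: (21, 1)  from 21·(1,0) + (0,1)
step 1: (22, 1)  from 1·(21,1) + (1,0)
step 2: (43, 2)  from 1·(22,1) + (21,1)
step 3: (151, 7)  from 3·(43,2) + (22,1)
step 4: (345, 16)  from 2·(151,7) + (43,2)
…
step 7: (6922, 321)  from 3·(2027,94) + (841,39)
step 8: (8949, 415)  from 1·(6922,321) + (2027,94)
step 9: (15871, 736)  from 1·(8949,415) + (6922,321)
(x₁, y₁) = (15871, 736);  15871² − 465·736² = 1 ✓
k=2:  x_2 = 15871·15871+465·736·736 = 503777281,  y_2 = 15871·736+736·15871 = 23362112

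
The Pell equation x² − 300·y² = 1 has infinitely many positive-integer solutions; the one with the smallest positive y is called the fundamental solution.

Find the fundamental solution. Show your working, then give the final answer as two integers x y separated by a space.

√300 → a₀=17, period (3,8,3,34); ℓ=4 even so k=3
step 0: (17, 1)  from 17·(1,0) + (0,1)
step 1: (52, 3)  from 3·(17,1) + (1,0)
step 2: (433, 25)  from 8·(52,3) + (17,1)
step 3: (1351, 78)  from 3·(433,25) + (52,3)
fundamental: x₁=1351, y₁=78  (since 1825201 − 300·6084 = 1)

1351 78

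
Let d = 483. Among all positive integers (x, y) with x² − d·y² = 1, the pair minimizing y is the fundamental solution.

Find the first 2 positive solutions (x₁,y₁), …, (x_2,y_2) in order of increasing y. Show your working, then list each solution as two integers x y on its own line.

22 1
967 44

d=483: √d = [21; 1,42] (ℓ=2, even), read p_1/q_1
a_0=21:  p_0=21·1+0=21,  q_0=21·0+1=1
a_1=1:  p_1=1·21+1=22,  q_1=1·1+0=1
→ (22, 1).  Check: 22²=484, 483·1²=483, difference 1.
(x_2, y_2) = (22·22 + 483·1·1, 22·1 + 1·22) = (967, 44)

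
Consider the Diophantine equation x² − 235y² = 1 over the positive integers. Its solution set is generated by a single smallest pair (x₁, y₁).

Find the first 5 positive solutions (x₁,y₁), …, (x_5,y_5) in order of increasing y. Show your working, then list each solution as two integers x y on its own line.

d=235: √d = [15; 3,30] (ℓ=2, even), read p_1/q_1
k=0  a_k=15  p_k/q_k = 15/1
k=1  a_k=3  p_k/q_k = 46/3
→ (46, 3).  Check: 46²=2116, 235·3²=2115, difference 1.
(x_2, y_2) = (46·46 + 235·3·3, 46·3 + 3·46) = (4231, 276)
(x_3, y_3) = (46·4231 + 235·3·276, 46·276 + 3·4231) = (389206, 25389)
(x_4, y_4) = (46·389206 + 235·3·25389, 46·25389 + 3·389206) = (35802721, 2335512)
(x_5, y_5) = (46·35802721 + 235·3·2335512, 46·2335512 + 3·35802721) = (3293461126, 214841715)

46 3
4231 276
389206 25389
35802721 2335512
3293461126 214841715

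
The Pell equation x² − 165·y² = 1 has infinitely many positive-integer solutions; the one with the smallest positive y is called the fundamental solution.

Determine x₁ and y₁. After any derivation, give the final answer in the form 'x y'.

1079 84

√165 → a₀=12, period (1,5,2,5,1,24); ℓ=6 even so k=5
step 0: (12, 1)  from 12·(1,0) + (0,1)
…
step 3: (167, 13)  from 2·(77,6) + (13,1)
step 4: (912, 71)  from 5·(167,13) + (77,6)
step 5: (1079, 84)  from 1·(912,71) + (167,13)
(x₁, y₁) = (1079, 84);  1079² − 165·84² = 1 ✓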